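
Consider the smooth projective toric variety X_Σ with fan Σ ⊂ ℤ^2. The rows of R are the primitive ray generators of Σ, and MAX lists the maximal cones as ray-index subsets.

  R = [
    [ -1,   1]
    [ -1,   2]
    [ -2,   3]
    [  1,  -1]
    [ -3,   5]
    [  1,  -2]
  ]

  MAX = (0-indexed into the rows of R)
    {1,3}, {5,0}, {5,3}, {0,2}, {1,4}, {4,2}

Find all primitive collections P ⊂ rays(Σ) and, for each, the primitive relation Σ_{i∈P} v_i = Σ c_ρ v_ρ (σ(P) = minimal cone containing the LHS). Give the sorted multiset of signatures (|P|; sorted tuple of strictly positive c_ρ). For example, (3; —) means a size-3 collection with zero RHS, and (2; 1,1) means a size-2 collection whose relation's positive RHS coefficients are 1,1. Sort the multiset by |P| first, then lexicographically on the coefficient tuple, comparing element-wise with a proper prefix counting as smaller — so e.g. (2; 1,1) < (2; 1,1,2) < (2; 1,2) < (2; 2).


The 9 primitive collections of Σ (r=6, n=2):

  P = {0,3}:  v_{0} + v_{3} = 0  →  sig = (2; —)
  P = {1,5}:  v_{1} + v_{5} = 0  →  sig = (2; —)
  P = {0,1}:  v_{0} + v_{1} = v_{2}  →  sig = (2; 1)
  P = {1,2}:  v_{1} + v_{2} = v_{4}  →  sig = (2; 1)
  P = {2,3}:  v_{2} + v_{3} = v_{1}  →  sig = (2; 1)
  P = {2,5}:  v_{2} + v_{5} = v_{0}  →  sig = (2; 1)
  P = {4,5}:  v_{4} + v_{5} = v_{2}  →  sig = (2; 1)
  P = {0,4}:  v_{0} + v_{4} = 2·v_{2}  →  sig = (2; 2)
  P = {3,4}:  v_{3} + v_{4} = 2·v_{1}  →  sig = (2; 2)

Sorted signature multiset PRS(X):
[(2; —), (2; —), (2; 1), (2; 1), (2; 1), (2; 1), (2; 1), (2; 2), (2; 2)]


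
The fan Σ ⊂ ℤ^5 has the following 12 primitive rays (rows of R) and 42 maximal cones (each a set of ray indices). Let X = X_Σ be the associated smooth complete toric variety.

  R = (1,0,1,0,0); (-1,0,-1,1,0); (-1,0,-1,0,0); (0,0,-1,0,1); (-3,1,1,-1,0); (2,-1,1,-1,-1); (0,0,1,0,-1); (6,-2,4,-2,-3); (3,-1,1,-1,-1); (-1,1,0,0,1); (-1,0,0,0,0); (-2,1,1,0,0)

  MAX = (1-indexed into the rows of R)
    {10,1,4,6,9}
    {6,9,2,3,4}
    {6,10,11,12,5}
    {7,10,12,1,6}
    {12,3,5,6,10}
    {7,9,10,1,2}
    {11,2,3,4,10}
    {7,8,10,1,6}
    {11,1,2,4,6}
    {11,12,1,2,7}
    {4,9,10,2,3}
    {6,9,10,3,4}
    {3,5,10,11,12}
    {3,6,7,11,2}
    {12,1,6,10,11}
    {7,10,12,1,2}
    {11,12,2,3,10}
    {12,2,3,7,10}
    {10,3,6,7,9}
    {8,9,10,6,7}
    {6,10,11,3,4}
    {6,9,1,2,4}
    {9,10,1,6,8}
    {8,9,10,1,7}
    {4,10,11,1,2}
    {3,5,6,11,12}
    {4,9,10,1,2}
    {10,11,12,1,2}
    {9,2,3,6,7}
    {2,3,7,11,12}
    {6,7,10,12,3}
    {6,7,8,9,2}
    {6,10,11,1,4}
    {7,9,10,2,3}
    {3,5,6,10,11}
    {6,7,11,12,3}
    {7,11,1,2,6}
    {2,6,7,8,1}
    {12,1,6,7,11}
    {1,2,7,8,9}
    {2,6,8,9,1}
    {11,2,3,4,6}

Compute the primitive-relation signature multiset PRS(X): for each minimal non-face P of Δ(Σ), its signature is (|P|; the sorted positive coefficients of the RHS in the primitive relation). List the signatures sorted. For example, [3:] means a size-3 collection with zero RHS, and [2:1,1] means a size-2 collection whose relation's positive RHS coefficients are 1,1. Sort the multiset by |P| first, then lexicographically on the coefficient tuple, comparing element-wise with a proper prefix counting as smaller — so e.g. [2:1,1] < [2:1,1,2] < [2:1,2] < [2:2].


Σ has 21 primitive collections:

  P = {1,3}:  v_{1} + v_{3} = 0  ⟹  sig = [2:]
  P = {4,7}:  v_{4} + v_{7} = 0  ⟹  sig = [2:]
  P = {9,11}:  v_{9} + v_{11} = v_{6}  ⟹  sig = [2:1]
  P = {4,12}:  v_{4} + v_{12} = v_{10} + v_{11}  ⟹  sig = [2:1,1]
  P = {2,5}:  v_{2} + v_{5} = v_{3} + v_{11} + v_{12}  ⟹  sig = [2:1,1,1]
  P = {3,8}:  v_{3} + v_{8} = v_{6} + v_{7} + v_{9}  ⟹  sig = [2:1,1,1]
  P = {4,8}:  v_{4} + v_{8} = v_{1} + v_{6} + v_{9}  ⟹  sig = [2:1,1,1]
  P = {9,12}:  v_{9} + v_{12} = v_{6} + v_{7} + v_{10}  ⟹  sig = [2:1,1,1]
  P = {1,5}:  v_{1} + v_{5} = v_{6} + v_{10} + v_{11} + v_{12}  ⟹  sig = [2:1,1,1,1]
  P = {5,9}:  v_{5} + v_{9} = v_{3} + 2·v_{6} + v_{10} + v_{12}  ⟹  sig = [2:1,1,1,2]
  P = {5,8}:  v_{5} + v_{8} = 3·v_{6} + v_{7} + v_{10} + v_{12}  ⟹  sig = [2:1,1,1,3]
  P = {5,7}:  v_{5} + v_{7} = v_{3} + v_{6} + 2·v_{12}  ⟹  sig = [2:1,1,2]
  P = {8,11}:  v_{8} + v_{11} = v_{1} + 2·v_{6} + v_{7}  ⟹  sig = [2:1,1,2]
  P = {4,5}:  v_{4} + v_{5} = v_{3} + v_{6} + 2·v_{10} + 2·v_{11}  ⟹  sig = [2:1,1,2,2]
  P = {8,12}:  v_{8} + v_{12} = v_{1} + 2·v_{6} + 2·v_{7} + v_{10}  ⟹  sig = [2:1,1,2,2]
  P = {2,6,10}:  v_{2} + v_{6} + v_{10} = 0  ⟹  sig = [3:]
  P = {7,10,11}:  v_{7} + v_{10} + v_{11} = v_{12}  ⟹  sig = [3:1]
  P = {2,6,12}:  v_{2} + v_{6} + v_{12} = v_{7} + v_{11}  ⟹  sig = [3:1,1]
  P = {2,8,10}:  v_{2} + v_{8} + v_{10} = v_{1} + v_{7} + v_{9}  ⟹  sig = [3:1,1,1]
  P = {1,6,7,9}:  v_{1} + v_{6} + v_{7} + v_{9} = v_{8}  ⟹  sig = [4:1]
  P = {3,6,10,11,12}:  v_{3} + v_{6} + v_{10} + v_{11} + v_{12} = v_{5}  ⟹  sig = [5:1]

Signatures (|P|; sorted positive RHS coefficients), sorted:
    |P|=2: 15 collections, coeffs (), (), (1), (1,1), (1,1,1), (1,1,1), (1,1,1), (1,1,1), (1,1,1,1), (1,1,1,2), (1,1,1,3), (1,1,2), (1,1,2), (1,1,2,2), (1,1,2,2)
    |P|=3: 4 collections, coeffs (), (1), (1,1), (1,1,1)
    |P|=4: 1 collection, coeffs (1)
    |P|=5: 1 collection, coeffs (1)


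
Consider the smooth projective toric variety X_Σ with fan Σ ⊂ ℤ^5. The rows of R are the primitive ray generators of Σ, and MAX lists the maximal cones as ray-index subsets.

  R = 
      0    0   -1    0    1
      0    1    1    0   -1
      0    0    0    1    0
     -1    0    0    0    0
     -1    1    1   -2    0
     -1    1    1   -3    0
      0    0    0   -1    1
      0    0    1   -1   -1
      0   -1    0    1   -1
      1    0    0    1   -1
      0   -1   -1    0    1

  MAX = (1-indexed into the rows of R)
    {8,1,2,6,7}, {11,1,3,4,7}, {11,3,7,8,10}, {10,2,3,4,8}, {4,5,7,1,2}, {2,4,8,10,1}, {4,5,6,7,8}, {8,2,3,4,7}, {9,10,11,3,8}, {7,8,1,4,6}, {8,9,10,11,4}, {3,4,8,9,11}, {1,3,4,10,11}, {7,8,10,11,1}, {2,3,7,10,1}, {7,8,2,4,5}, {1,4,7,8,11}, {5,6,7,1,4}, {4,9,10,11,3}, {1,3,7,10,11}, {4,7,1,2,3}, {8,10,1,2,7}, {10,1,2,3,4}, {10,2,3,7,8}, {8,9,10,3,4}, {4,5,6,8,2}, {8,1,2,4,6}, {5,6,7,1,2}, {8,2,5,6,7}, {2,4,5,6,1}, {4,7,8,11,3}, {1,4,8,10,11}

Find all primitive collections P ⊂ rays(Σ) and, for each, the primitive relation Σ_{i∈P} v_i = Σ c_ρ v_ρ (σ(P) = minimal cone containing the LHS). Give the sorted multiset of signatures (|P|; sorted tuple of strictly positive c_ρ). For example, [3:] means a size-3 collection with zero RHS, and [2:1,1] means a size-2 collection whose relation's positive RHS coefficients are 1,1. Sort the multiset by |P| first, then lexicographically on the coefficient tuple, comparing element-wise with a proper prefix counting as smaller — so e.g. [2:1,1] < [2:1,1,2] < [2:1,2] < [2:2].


Δ(Σ) — 11 vertices, 18 min non-faces:

  • {2,11}:  v_{2} + v_{11} = 0  ⟹  sig = [2:]
  • {3,6}:  v_{3} + v_{6} = v_{5}  ⟹  sig = [2:1]
  • {5,9}:  v_{5} + v_{9} = v_{4} + v_{8}  ⟹  sig = [2:1,1]
  • {1,9}:  v_{1} + v_{9} = v_{4} + v_{10} + v_{11}  ⟹  sig = [2:1,1,1]
  • {3,5}:  v_{3} + v_{5} = v_{2} + v_{4} + v_{7}  ⟹  sig = [2:1,1,1]
  • {5,10}:  v_{5} + v_{10} = v_{1} + v_{2} + v_{8}  ⟹  sig = [2:1,1,1]
  • {7,9}:  v_{7} + v_{9} = v_{3} + v_{8} + v_{11}  ⟹  sig = [2:1,1,1]
  • {2,9}:  v_{2} + v_{9} = v_{3} + v_{4} + v_{8} + v_{10}  ⟹  sig = [2:1,1,1,1]
  • {5,11}:  v_{5} + v_{11} = v_{1} + v_{4} + v_{7} + v_{8}  ⟹  sig = [2:1,1,1,1]
  • {6,9}:  v_{6} + v_{9} = v_{1} + v_{4} + 2·v_{8}  ⟹  sig = [2:1,1,2]
  • {6,11}:  v_{6} + v_{11} = 2·v_{1} + v_{4} + v_{7} + 2·v_{8}  ⟹  sig = [2:1,1,2,2]
  • {6,10}:  v_{6} + v_{10} = 2·v_{1} + v_{2} + 2·v_{8}  ⟹  sig = [2:1,2,2]
  • {1,3,8}:  v_{1} + v_{3} + v_{8} = 0  ⟹  sig = [3:]
  • {4,7,10}:  v_{4} + v_{7} + v_{10} = 0  ⟹  sig = [3:]
  • {1,5,8}:  v_{1} + v_{5} + v_{8} = v_{6}  ⟹  sig = [3:1]
  • {2,4,6,7}:  v_{2} + v_{4} + v_{6} + v_{7} = 2·v_{5}  ⟹  sig = [4:2]
  • {1,2,4,7,8}:  v_{1} + v_{2} + v_{4} + v_{7} + v_{8} = v_{5}  ⟹  sig = [5:1]
  • {3,4,8,10,11}:  v_{3} + v_{4} + v_{8} + v_{10} + v_{11} = v_{9}  ⟹  sig = [5:1]

Signatures (|P|; sorted positive RHS coefficients), sorted:
    [2:]
    [2:1]
    [2:1,1]
    [2:1,1,1]
    [2:1,1,1]
    [2:1,1,1]
    [2:1,1,1]
    [2:1,1,1,1]
    [2:1,1,1,1]
    [2:1,1,2]
    [2:1,1,2,2]
    [2:1,2,2]
    [3:]
    [3:]
    [3:1]
    [4:2]
    [5:1]
    [5:1]


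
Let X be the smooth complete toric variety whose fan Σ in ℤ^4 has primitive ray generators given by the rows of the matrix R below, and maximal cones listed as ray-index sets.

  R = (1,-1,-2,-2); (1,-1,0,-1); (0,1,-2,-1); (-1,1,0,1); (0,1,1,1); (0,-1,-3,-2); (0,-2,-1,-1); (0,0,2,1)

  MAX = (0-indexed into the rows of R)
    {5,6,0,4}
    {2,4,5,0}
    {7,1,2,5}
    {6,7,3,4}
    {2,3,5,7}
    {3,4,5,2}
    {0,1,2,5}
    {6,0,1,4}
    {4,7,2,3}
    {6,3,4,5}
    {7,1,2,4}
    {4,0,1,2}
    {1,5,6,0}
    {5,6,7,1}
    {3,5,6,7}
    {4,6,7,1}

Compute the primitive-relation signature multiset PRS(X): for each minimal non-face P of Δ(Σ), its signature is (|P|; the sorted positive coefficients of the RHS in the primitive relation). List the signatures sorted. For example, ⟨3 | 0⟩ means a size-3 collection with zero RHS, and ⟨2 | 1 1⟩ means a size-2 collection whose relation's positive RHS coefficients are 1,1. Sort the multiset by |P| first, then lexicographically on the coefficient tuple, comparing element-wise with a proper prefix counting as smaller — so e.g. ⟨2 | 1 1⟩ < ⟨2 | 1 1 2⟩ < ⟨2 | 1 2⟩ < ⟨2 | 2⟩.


6 collections generate NE(X_Σ); each relation:

  P={1,3}:  v_{1} + v_{3} = 0  →  sig = ⟨2 | 0⟩
  P={0,7}:  v_{0} + v_{7} = v_{1}  →  sig = ⟨2 | 1⟩
  P={2,6}:  v_{2} + v_{6} = v_{5}  →  sig = ⟨2 | 1⟩
  P={0,3}:  v_{0} + v_{3} = v_{4} + v_{5}  →  sig = ⟨2 | 1 1⟩
  P={4,5,7}:  v_{4} + v_{5} + v_{7} = 0  →  sig = ⟨3 | 0⟩
  P={1,4,5}:  v_{1} + v_{4} + v_{5} = v_{0}  →  sig = ⟨3 | 1⟩

so the primitive-relation signature multiset is
{ ⟨2 | 0⟩,  ⟨2 | 1⟩ ×2,  ⟨2 | 1 1⟩,  ⟨3 | 0⟩,  ⟨3 | 1⟩ }


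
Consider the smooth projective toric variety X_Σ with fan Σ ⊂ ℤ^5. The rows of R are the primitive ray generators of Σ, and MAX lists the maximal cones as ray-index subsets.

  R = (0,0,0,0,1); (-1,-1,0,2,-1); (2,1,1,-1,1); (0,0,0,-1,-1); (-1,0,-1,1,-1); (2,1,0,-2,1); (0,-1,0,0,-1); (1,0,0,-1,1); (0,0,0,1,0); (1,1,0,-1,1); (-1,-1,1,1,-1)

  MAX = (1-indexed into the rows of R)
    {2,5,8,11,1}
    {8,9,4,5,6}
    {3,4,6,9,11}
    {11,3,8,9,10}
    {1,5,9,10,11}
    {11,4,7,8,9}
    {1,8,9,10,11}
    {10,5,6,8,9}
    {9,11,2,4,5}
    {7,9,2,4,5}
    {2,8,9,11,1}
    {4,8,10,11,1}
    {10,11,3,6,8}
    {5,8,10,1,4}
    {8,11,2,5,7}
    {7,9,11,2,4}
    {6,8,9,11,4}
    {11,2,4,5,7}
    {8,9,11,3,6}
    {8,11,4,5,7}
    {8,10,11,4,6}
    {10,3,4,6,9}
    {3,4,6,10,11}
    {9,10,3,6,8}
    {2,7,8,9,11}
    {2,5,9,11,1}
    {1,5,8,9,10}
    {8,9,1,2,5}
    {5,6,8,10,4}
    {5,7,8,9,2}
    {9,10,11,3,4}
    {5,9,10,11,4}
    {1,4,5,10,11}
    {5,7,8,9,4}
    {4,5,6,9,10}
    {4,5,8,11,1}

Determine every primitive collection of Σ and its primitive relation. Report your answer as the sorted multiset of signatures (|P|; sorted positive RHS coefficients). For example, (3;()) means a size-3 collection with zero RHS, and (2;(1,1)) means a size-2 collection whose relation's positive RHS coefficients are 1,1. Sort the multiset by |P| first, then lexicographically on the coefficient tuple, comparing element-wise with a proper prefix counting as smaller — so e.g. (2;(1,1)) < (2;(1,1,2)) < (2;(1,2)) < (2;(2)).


Minimal non-faces — 20 found among 11 rays, 36 max cones:

  P = {2,10}:  v_{2} + v_{10} = v_{9}  →  sig = (2;(1))
  P = {1,6}:  v_{1} + v_{6} = v_{8} + v_{10}  →  sig = (2;(1,1))
  P = {7,10}:  v_{7} + v_{10} = v_{4} + v_{8} + v_{9}  →  sig = (2;(1,1,1))
  P = {3,7}:  v_{3} + v_{7} = v_{4} + v_{6} + v_{8} + 2·v_{9} + v_{11}  →  sig = (2;(1,1,1,1,2))
  P = {1,3}:  v_{1} + v_{3} = v_{8} + v_{9} + 2·v_{10} + v_{11}  →  sig = (2;(1,1,1,2))
  P = {1,7}:  v_{1} + v_{7} = v_{5} + 2·v_{8} + v_{11}  →  sig = (2;(1,1,2))
  P = {2,3}:  v_{2} + v_{3} = v_{6} + 2·v_{9} + v_{11}  →  sig = (2;(1,1,2))
  P = {2,6}:  v_{2} + v_{6} = v_{4} + v_{8} + 2·v_{9}  →  sig = (2;(1,1,2))
  P = {3,5}:  v_{3} + v_{5} = v_{4} + 2·v_{9} + v_{10}  →  sig = (2;(1,1,2))
  P = {6,7}:  v_{6} + v_{7} = 2·v_{4} + 2·v_{8} + 2·v_{9}  →  sig = (2;(2,2,2))
  P = {1,4,9}:  v_{1} + v_{4} + v_{9} = 0  →  sig = (3;())
  P = {2,4,8}:  v_{2} + v_{4} + v_{8} = v_{7}  →  sig = (3;(1))
  P = {5,6,11}:  v_{5} + v_{6} + v_{11} = v_{4} + v_{9}  →  sig = (3;(1,1))
  P = {1,2,4}:  v_{1} + v_{2} + v_{4} = v_{5} + v_{8} + v_{11}  →  sig = (3;(1,1,1))
  P = {3,4,8}:  v_{3} + v_{4} + v_{8} = 2·v_{6} + v_{11}  →  sig = (3;(1,2))
  P = {5,8,10,11}:  v_{5} + v_{8} + v_{10} + v_{11} = 0  →  sig = (4;())
  P = {4,8,9,10}:  v_{4} + v_{8} + v_{9} + v_{10} = v_{6}  →  sig = (4;(1))
  P = {5,8,9,11}:  v_{5} + v_{8} + v_{9} + v_{11} = v_{2}  →  sig = (4;(1))
  P = {6,9,10,11}:  v_{6} + v_{9} + v_{10} + v_{11} = v_{3}  →  sig = (4;(1))
  P = {5,7,9,11}:  v_{5} + v_{7} + v_{9} + v_{11} = 2·v_{2} + v_{4}  →  sig = (4;(1,2))

Sorted signature multiset PRS(X):
    |P|=2: 10 collections, coeffs (1), (1,1), (1,1,1), (1,1,1,1,2), (1,1,1,2), (1,1,2), (1,1,2), (1,1,2), (1,1,2), (2,2,2)
    |P|=3: 5 collections, coeffs (), (1), (1,1), (1,1,1), (1,2)
    |P|=4: 5 collections, coeffs (), (1), (1), (1), (1,2)


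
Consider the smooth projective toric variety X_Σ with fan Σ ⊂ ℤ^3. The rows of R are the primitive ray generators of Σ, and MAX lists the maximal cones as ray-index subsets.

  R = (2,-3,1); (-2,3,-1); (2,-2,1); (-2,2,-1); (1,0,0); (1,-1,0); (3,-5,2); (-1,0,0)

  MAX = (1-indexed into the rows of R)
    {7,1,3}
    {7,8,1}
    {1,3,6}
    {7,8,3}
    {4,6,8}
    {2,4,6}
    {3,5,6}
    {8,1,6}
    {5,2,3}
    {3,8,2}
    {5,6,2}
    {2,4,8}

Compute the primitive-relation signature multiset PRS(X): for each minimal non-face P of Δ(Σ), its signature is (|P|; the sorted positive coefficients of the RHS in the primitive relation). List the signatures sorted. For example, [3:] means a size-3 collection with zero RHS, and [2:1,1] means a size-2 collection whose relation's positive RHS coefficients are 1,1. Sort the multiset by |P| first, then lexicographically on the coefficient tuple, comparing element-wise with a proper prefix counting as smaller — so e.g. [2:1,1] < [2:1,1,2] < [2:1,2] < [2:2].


Σ has 14 primitive collections:

  P = {1,2}:  v_{1} + v_{2} = 0 — sig = [2:]
  P = {3,4}:  v_{3} + v_{4} = 0 — sig = [2:]
  P = {5,8}:  v_{5} + v_{8} = 0 — sig = [2:]
  P = {1,4}:  v_{1} + v_{4} = v_{6} + v_{8} — sig = [2:1,1]
  P = {1,5}:  v_{1} + v_{5} = v_{3} + v_{6} — sig = [2:1,1]
  P = {2,7}:  v_{2} + v_{7} = v_{3} + v_{8} — sig = [2:1,1]
  P = {4,5}:  v_{4} + v_{5} = v_{2} + v_{6} — sig = [2:1,1]
  P = {4,7}:  v_{4} + v_{7} = v_{1} + v_{8} — sig = [2:1,1]
  P = {5,7}:  v_{5} + v_{7} = v_{1} + v_{3} — sig = [2:1,1]
  P = {6,7}:  v_{6} + v_{7} = 2·v_{1} — sig = [2:2]
  P = {1,3,8}:  v_{1} + v_{3} + v_{8} = v_{7} — sig = [3:1]
  P = {2,3,6}:  v_{2} + v_{3} + v_{6} = v_{5} — sig = [3:1]
  P = {2,6,8}:  v_{2} + v_{6} + v_{8} = v_{4} — sig = [3:1]
  P = {3,6,8}:  v_{3} + v_{6} + v_{8} = v_{1} — sig = [3:1]

so the primitive-relation signature multiset is
    |P|=2: 10 collections, coeffs (), (), (), (1,1), (1,1), (1,1), (1,1), (1,1), (1,1), (2)
    |P|=3: 4 collections, coeffs (1), (1), (1), (1)


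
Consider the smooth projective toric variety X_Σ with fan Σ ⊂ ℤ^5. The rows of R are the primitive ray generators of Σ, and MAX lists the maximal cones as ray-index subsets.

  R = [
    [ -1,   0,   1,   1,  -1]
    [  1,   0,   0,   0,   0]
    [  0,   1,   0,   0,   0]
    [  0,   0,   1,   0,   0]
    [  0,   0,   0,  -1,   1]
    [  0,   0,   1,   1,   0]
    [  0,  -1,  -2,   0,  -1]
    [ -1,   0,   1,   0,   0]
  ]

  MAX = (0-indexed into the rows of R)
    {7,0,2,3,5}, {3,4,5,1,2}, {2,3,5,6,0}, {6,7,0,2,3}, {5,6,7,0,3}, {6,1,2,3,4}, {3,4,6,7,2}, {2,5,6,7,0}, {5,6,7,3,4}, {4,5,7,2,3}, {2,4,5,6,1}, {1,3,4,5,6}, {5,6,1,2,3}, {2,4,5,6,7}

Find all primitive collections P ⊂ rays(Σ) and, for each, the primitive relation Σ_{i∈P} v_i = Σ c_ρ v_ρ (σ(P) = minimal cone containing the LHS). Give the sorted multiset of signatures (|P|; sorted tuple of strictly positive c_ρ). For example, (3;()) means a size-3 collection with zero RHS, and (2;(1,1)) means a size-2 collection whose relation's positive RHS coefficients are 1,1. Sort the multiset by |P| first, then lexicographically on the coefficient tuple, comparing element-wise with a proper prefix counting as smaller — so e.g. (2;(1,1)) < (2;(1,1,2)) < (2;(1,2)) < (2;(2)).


|primitive collections| = 5. Relations:

  {0,4}:  v_{0} + v_{4} = v_{7}  →  sig = (2;(1))
  {1,7}:  v_{1} + v_{7} = v_{3}  →  sig = (2;(1))
  {0,1}:  v_{0} + v_{1} = v_{2} + 2·v_{3} + v_{5} + v_{6}  →  sig = (2;(1,1,1,2))
  {2,3,4,5,6}:  v_{2} + v_{3} + v_{4} + v_{5} + v_{6} = 0  →  sig = (5;())
  {2,3,5,6,7}:  v_{2} + v_{3} + v_{5} + v_{6} + v_{7} = v_{0}  →  sig = (5;(1))

Hence PRS(X_Σ) =
    |P|=2: 3 collections, coeffs (1), (1), (1,1,1,2)
    |P|=5: 2 collections, coeffs (), (1)


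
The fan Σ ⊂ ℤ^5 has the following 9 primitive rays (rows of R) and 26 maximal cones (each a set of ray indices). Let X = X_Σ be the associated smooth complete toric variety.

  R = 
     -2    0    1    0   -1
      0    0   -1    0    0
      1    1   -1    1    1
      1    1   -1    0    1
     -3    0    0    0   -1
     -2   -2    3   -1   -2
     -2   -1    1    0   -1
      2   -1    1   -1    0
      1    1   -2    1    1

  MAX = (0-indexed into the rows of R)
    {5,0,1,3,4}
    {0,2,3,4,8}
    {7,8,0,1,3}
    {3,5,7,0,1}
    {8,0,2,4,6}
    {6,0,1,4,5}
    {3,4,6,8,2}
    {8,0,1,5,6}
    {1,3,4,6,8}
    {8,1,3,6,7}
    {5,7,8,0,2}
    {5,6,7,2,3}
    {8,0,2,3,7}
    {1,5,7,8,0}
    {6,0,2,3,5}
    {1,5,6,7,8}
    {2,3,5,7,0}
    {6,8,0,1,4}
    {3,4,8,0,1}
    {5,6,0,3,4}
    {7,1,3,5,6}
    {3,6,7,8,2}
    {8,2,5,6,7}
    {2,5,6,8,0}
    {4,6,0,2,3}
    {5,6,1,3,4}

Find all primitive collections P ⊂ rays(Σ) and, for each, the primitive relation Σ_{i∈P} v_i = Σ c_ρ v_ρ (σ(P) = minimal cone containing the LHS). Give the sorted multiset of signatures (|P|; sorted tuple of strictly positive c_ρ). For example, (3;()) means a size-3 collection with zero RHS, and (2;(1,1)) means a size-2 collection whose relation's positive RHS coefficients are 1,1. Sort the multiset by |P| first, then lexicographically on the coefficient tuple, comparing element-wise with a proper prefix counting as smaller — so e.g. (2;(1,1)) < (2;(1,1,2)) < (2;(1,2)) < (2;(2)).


Minimal non-faces — 8 found among 9 rays, 26 max cones:

  • {1,2}:  v_{1} + v_{2} = v_{8}  ⟹  sig = (2;(1))
  • {4,7}:  v_{4} + v_{7} = v_{1} + v_{3} + v_{5}  ⟹  sig = (2;(1,1,1))
  • {3,5,8}:  v_{3} + v_{5} + v_{8} = 0  ⟹  sig = (3;())
  • {0,6,7}:  v_{0} + v_{6} + v_{7} = v_{5}  ⟹  sig = (3;(1))
  • {2,4,5}:  v_{2} + v_{4} + v_{5} = v_{0} + v_{6}  ⟹  sig = (3;(1,1))
  • {4,5,8}:  v_{4} + v_{5} + v_{8} = v_{0} + v_{1} + v_{6}  ⟹  sig = (3;(1,1,1))
  • {0,1,3,6}:  v_{0} + v_{1} + v_{3} + v_{6} = v_{4}  ⟹  sig = (4;(1))
  • {0,3,6,8}:  v_{0} + v_{3} + v_{6} + v_{8} = v_{2} + v_{4}  ⟹  sig = (4;(1,1))

Hence PRS(X_Σ) =
    (2;(1))
    (2;(1,1,1))
    (3;())
    (3;(1))
    (3;(1,1))
    (3;(1,1,1))
    (4;(1))
    (4;(1,1))


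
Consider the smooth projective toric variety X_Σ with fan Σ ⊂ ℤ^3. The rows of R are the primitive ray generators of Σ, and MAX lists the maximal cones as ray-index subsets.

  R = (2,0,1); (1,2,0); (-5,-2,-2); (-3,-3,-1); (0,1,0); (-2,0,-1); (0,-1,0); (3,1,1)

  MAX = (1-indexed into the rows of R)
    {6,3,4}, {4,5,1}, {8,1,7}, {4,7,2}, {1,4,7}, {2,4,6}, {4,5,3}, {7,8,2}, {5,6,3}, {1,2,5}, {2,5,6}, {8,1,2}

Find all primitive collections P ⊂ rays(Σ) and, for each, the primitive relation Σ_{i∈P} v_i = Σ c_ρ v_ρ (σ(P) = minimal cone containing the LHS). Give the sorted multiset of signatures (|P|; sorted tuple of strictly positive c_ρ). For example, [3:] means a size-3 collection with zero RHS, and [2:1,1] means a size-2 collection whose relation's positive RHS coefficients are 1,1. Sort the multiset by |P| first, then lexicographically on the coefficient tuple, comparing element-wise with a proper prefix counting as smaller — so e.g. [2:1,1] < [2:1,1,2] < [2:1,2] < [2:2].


Δ(Σ) — 8 vertices, 14 min non-faces:

  P={1,6}:  v_{1} + v_{6} = 0  so sig = [2:]
  P={5,7}:  v_{5} + v_{7} = 0  so sig = [2:]
  P={1,3}:  v_{1} + v_{3} = v_{4} + v_{5}  so sig = [2:1,1]
  P={3,7}:  v_{3} + v_{7} = v_{4} + v_{6}  so sig = [2:1,1]
  P={3,8}:  v_{3} + v_{8} = v_{2} + v_{4}  so sig = [2:1,1]
  P={5,8}:  v_{5} + v_{8} = v_{1} + v_{2}  so sig = [2:1,1]
  P={6,7}:  v_{6} + v_{7} = v_{2} + v_{4}  so sig = [2:1,1]
  P={6,8}:  v_{6} + v_{8} = v_{2} + v_{7}  so sig = [2:1,1]
  P={2,3}:  v_{2} + v_{3} = 2·v_{6}  so sig = [2:2]
  P={4,8}:  v_{4} + v_{8} = 2·v_{7}  so sig = [2:2]
  P={1,2,4}:  v_{1} + v_{2} + v_{4} = v_{7}  so sig = [3:1]
  P={1,2,7}:  v_{1} + v_{2} + v_{7} = v_{8}  so sig = [3:1]
  P={2,4,5}:  v_{2} + v_{4} + v_{5} = v_{6}  so sig = [3:1]
  P={4,5,6}:  v_{4} + v_{5} + v_{6} = v_{3}  so sig = [3:1]

Sorted signature multiset PRS(X):
[[2:], [2:], [2:1,1], [2:1,1], [2:1,1], [2:1,1], [2:1,1], [2:1,1], [2:2], [2:2], [3:1], [3:1], [3:1], [3:1]]


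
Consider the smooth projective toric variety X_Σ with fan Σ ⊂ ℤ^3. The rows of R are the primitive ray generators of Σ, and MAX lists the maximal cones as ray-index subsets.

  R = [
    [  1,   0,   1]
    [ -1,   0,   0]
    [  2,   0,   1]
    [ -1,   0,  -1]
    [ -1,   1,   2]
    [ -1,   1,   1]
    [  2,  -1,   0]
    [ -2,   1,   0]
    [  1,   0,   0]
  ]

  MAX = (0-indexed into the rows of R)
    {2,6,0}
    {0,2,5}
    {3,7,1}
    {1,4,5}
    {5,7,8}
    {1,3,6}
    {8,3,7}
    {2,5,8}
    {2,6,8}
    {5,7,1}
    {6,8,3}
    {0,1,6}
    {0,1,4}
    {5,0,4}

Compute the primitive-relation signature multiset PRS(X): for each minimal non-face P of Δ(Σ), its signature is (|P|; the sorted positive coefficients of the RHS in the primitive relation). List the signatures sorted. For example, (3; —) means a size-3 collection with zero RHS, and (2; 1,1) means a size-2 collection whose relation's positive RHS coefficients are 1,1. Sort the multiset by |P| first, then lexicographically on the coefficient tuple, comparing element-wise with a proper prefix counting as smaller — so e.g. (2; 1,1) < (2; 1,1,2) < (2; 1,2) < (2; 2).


|primitive collections| = 16. Relations:

  P={0,3}:  v_{0} + v_{3} = 0 — sig = (2; —)
  P={1,8}:  v_{1} + v_{8} = 0 — sig = (2; —)
  P={6,7}:  v_{6} + v_{7} = 0 — sig = (2; —)
  P={0,7}:  v_{0} + v_{7} = v_{5} — sig = (2; 1)
  P={0,8}:  v_{0} + v_{8} = v_{2} — sig = (2; 1)
  P={1,2}:  v_{1} + v_{2} = v_{0} — sig = (2; 1)
  P={2,3}:  v_{2} + v_{3} = v_{8} — sig = (2; 1)
  P={3,5}:  v_{3} + v_{5} = v_{7} — sig = (2; 1)
  P={5,6}:  v_{5} + v_{6} = v_{0} — sig = (2; 1)
  P={2,7}:  v_{2} + v_{7} = v_{5} + v_{8} — sig = (2; 1,1)
  P={3,4}:  v_{3} + v_{4} = v_{1} + v_{5} — sig = (2; 1,1)
  P={4,8}:  v_{4} + v_{8} = v_{0} + v_{5} — sig = (2; 1,1)
  P={2,4}:  v_{2} + v_{4} = 2·v_{0} + v_{5} — sig = (2; 1,2)
  P={4,6}:  v_{4} + v_{6} = 2·v_{0} + v_{1} — sig = (2; 1,2)
  P={4,7}:  v_{4} + v_{7} = v_{1} + 2·v_{5} — sig = (2; 1,2)
  P={0,1,5}:  v_{0} + v_{1} + v_{5} = v_{4} — sig = (3; 1)

so the primitive-relation signature multiset is
    (2; —)
    (2; —)
    (2; —)
    (2; 1)
    (2; 1)
    (2; 1)
    (2; 1)
    (2; 1)
    (2; 1)
    (2; 1,1)
    (2; 1,1)
    (2; 1,1)
    (2; 1,2)
    (2; 1,2)
    (2; 1,2)
    (3; 1)


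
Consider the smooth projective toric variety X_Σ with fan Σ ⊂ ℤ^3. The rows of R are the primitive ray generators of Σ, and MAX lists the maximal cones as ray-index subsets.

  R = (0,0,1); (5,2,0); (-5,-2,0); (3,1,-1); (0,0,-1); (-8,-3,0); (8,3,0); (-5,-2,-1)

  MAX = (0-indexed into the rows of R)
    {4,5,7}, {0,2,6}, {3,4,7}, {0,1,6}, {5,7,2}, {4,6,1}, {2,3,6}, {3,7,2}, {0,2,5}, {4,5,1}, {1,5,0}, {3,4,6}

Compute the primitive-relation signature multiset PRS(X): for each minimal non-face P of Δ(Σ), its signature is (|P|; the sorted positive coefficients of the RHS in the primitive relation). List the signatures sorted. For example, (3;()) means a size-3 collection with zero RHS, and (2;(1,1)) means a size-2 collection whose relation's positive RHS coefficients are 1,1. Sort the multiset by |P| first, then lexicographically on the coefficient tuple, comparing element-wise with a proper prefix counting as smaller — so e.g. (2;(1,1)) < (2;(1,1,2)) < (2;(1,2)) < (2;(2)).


Minimal non-faces — 10 found among 8 rays, 12 max cones:

  {0,4}:  v_{0} + v_{4} = 0  →  sig = (2;())
  {1,2}:  v_{1} + v_{2} = 0  →  sig = (2;())
  {5,6}:  v_{5} + v_{6} = 0  →  sig = (2;())
  {0,7}:  v_{0} + v_{7} = v_{2}  →  sig = (2;(1))
  {1,7}:  v_{1} + v_{7} = v_{4}  →  sig = (2;(1))
  {2,4}:  v_{2} + v_{4} = v_{7}  →  sig = (2;(1))
  {3,5}:  v_{3} + v_{5} = v_{7}  →  sig = (2;(1))
  {6,7}:  v_{6} + v_{7} = v_{3}  →  sig = (2;(1))
  {0,3}:  v_{0} + v_{3} = v_{2} + v_{6}  →  sig = (2;(1,1))
  {1,3}:  v_{1} + v_{3} = v_{4} + v_{6}  →  sig = (2;(1,1))

Hence PRS(X_Σ) =
[(2;()), (2;()), (2;()), (2;(1)), (2;(1)), (2;(1)), (2;(1)), (2;(1)), (2;(1,1)), (2;(1,1))]


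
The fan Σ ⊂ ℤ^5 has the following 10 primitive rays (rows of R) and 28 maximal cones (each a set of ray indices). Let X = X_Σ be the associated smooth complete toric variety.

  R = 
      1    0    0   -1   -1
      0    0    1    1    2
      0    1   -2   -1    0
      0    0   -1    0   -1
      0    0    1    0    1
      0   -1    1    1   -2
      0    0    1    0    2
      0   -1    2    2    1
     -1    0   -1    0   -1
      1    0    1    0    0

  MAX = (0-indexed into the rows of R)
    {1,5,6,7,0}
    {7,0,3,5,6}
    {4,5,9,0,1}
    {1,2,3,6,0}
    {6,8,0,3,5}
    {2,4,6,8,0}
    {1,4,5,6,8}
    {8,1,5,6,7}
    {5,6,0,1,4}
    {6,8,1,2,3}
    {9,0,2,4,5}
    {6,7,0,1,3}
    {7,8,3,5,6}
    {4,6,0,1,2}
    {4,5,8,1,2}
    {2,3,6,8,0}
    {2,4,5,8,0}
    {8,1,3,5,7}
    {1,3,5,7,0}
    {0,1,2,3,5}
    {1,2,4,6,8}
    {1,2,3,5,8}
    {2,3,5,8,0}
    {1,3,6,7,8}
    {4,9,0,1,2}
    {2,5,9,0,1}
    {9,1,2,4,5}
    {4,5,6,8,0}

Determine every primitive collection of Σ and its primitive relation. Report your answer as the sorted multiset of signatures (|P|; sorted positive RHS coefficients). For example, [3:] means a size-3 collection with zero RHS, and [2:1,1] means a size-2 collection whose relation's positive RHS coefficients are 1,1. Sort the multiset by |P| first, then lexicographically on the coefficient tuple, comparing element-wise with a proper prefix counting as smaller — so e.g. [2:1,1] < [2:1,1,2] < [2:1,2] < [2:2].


Δ(Σ) — 10 vertices, 12 min non-faces:

  {3,4}:  v_{3} + v_{4} = 0 — sig = [2:]
  {2,7}:  v_{2} + v_{7} = v_{1} + v_{3} — sig = [2:1,1]
  {4,7}:  v_{4} + v_{7} = v_{1} + v_{5} + v_{6} — sig = [2:1,1,1]
  {6,9}:  v_{6} + v_{9} = v_{0} + v_{1} + v_{4} — sig = [2:1,1,1]
  {8,9}:  v_{8} + v_{9} = v_{2} + v_{4} + v_{5} — sig = [2:1,1,1]
  {3,9}:  v_{3} + v_{9} = v_{0} + v_{1} + v_{2} + v_{5} — sig = [2:1,1,1,1]
  {7,9}:  v_{7} + v_{9} = v_{0} + 2·v_{1} + v_{5} — sig = [2:1,1,2]
  {0,1,8}:  v_{0} + v_{1} + v_{8} = 0 — sig = [3:]
  {2,5,6}:  v_{2} + v_{5} + v_{6} = 0 — sig = [3:]
  {0,7,8}:  v_{0} + v_{7} + v_{8} = v_{3} + v_{5} + v_{6} — sig = [3:1,1,1]
  {1,3,5,6}:  v_{1} + v_{3} + v_{5} + v_{6} = v_{7} — sig = [4:1]
  {0,1,2,4,5}:  v_{0} + v_{1} + v_{2} + v_{4} + v_{5} = v_{9} — sig = [5:1]

Signatures (|P|; sorted positive RHS coefficients), sorted:
    [2:]
    [2:1,1]
    [2:1,1,1]
    [2:1,1,1]
    [2:1,1,1]
    [2:1,1,1,1]
    [2:1,1,2]
    [3:]
    [3:]
    [3:1,1,1]
    [4:1]
    [5:1]


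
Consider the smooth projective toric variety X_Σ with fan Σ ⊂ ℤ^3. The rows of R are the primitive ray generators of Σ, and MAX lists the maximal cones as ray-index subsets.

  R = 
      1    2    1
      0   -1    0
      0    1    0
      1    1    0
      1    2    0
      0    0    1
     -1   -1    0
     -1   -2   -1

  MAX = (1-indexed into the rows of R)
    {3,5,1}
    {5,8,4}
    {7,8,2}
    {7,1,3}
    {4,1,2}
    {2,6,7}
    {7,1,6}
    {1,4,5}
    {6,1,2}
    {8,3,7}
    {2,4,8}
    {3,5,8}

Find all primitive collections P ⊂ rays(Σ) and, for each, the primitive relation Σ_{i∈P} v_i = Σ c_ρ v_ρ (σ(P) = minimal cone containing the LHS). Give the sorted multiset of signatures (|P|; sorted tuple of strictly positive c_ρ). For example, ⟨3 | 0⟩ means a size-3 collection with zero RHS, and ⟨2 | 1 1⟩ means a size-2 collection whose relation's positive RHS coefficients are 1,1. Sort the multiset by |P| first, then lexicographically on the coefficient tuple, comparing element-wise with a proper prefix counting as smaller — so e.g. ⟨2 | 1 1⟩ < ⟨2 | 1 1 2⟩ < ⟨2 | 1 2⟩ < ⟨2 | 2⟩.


|primitive collections| = 11. Relations:

  {1,8}:  v_{1} + v_{8} = 0  ⟹  sig = ⟨2 | 0⟩
  {2,3}:  v_{2} + v_{3} = 0  ⟹  sig = ⟨2 | 0⟩
  {4,7}:  v_{4} + v_{7} = 0  ⟹  sig = ⟨2 | 0⟩
  {2,5}:  v_{2} + v_{5} = v_{4}  ⟹  sig = ⟨2 | 1⟩
  {3,4}:  v_{3} + v_{4} = v_{5}  ⟹  sig = ⟨2 | 1⟩
  {5,6}:  v_{5} + v_{6} = v_{1}  ⟹  sig = ⟨2 | 1⟩
  {5,7}:  v_{5} + v_{7} = v_{3}  ⟹  sig = ⟨2 | 1⟩
  {3,6}:  v_{3} + v_{6} = v_{1} + v_{7}  ⟹  sig = ⟨2 | 1 1⟩
  {4,6}:  v_{4} + v_{6} = v_{1} + v_{2}  ⟹  sig = ⟨2 | 1 1⟩
  {6,8}:  v_{6} + v_{8} = v_{2} + v_{7}  ⟹  sig = ⟨2 | 1 1⟩
  {1,2,7}:  v_{1} + v_{2} + v_{7} = v_{6}  ⟹  sig = ⟨3 | 1⟩

Signatures (|P|; sorted positive RHS coefficients), sorted:
[⟨2 | 0⟩, ⟨2 | 0⟩, ⟨2 | 0⟩, ⟨2 | 1⟩, ⟨2 | 1⟩, ⟨2 | 1⟩, ⟨2 | 1⟩, ⟨2 | 1 1⟩, ⟨2 | 1 1⟩, ⟨2 | 1 1⟩, ⟨3 | 1⟩]


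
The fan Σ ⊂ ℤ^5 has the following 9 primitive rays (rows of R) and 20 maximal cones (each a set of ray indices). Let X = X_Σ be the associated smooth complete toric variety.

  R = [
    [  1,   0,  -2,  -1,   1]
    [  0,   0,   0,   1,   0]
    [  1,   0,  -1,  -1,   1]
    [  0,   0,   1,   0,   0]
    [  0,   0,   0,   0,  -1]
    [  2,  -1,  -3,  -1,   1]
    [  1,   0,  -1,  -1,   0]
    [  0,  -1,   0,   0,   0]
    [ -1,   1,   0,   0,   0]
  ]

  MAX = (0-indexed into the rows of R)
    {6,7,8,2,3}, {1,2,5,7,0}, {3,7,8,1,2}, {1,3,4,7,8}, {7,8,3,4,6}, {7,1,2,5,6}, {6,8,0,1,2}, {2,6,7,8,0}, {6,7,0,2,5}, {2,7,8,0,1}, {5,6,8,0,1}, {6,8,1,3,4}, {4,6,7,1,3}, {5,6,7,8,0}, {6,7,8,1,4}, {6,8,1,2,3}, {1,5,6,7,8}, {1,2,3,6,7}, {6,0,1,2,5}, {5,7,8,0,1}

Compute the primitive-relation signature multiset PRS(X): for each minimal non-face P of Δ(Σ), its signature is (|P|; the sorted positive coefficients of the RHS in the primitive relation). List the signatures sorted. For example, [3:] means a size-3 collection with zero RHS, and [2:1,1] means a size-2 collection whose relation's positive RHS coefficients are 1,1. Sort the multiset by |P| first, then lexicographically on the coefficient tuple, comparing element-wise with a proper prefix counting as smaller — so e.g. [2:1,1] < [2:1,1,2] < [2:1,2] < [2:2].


Δ(Σ) — 9 vertices, 9 min non-faces:

  {0,3}:  v_{0} + v_{3} = v_{2} — sig = [2:1]
  {2,4}:  v_{2} + v_{4} = v_{6} — sig = [2:1]
  {3,5}:  v_{3} + v_{5} = v_{1} + v_{2} + v_{6} + v_{7} — sig = [2:1,1,1,1]
  {0,4}:  v_{0} + v_{4} = v_{1} + 2·v_{6} + v_{7} + v_{8} — sig = [2:1,1,1,2]
  {4,5}:  v_{4} + v_{5} = 2·v_{1} + 3·v_{6} + 2·v_{7} + v_{8} — sig = [2:1,2,2,3]
  {2,5,8}:  v_{2} + v_{5} + v_{8} = 2·v_{0} — sig = [3:2]
  {0,1,6,7}:  v_{0} + v_{1} + v_{6} + v_{7} = v_{5} — sig = [4:1]
  {1,3,6,7,8}:  v_{1} + v_{3} + v_{6} + v_{7} + v_{8} = 0 — sig = [5:]
  {1,2,6,7,8}:  v_{1} + v_{2} + v_{6} + v_{7} + v_{8} = v_{0} — sig = [5:1]

Sorted signature multiset PRS(X):
{ [2:1] ×2,  [2:1,1,1,1],  [2:1,1,1,2],  [2:1,2,2,3],  [3:2],  [4:1],  [5:],  [5:1] }


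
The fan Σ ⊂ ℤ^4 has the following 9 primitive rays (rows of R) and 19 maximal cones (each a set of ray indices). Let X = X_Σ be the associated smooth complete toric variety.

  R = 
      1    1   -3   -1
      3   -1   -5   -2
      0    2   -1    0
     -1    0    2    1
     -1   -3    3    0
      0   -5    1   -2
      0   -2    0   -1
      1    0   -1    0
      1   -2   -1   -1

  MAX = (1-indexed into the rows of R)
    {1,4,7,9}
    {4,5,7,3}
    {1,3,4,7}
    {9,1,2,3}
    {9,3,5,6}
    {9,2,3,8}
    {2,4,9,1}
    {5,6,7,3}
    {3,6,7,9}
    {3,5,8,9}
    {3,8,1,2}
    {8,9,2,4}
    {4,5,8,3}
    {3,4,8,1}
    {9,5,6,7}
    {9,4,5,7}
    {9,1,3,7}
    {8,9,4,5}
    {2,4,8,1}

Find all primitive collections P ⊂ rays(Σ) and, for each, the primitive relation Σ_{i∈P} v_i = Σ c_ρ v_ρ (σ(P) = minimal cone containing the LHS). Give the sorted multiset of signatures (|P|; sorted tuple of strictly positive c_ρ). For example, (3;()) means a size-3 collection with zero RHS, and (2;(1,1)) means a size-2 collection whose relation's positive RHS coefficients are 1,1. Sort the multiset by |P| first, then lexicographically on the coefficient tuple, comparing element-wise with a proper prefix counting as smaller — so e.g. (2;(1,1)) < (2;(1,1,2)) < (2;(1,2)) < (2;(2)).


Minimal non-faces — 12 found among 9 rays, 19 max cones:

  • {1,5}:  v_{1} + v_{5} = v_{7}  ⇒ sig = (2;(1))
  • {7,8}:  v_{7} + v_{8} = v_{9}  ⇒ sig = (2;(1))
  • {4,6}:  v_{4} + v_{6} = v_{5} + v_{7}  ⇒ sig = (2;(1,1))
  • {1,6}:  v_{1} + v_{6} = v_{3} + 2·v_{7} + v_{9}  ⇒ sig = (2;(1,1,2))
  • {6,8}:  v_{6} + v_{8} = v_{3} + v_{5} + 2·v_{9}  ⇒ sig = (2;(1,1,2))
  • {2,6}:  v_{2} + v_{6} = v_{3} + v_{7} + 3·v_{9}  ⇒ sig = (2;(1,1,3))
  • {2,7}:  v_{2} + v_{7} = v_{1} + 2·v_{9}  ⇒ sig = (2;(1,2))
  • {2,5}:  v_{2} + v_{5} = 2·v_{9}  ⇒ sig = (2;(2))
  • {3,4,9}:  v_{3} + v_{4} + v_{9} = 0  ⇒ sig = (3;())
  • {1,8,9}:  v_{1} + v_{8} + v_{9} = v_{2}  ⇒ sig = (3;(1))
  • {2,3,4}:  v_{2} + v_{3} + v_{4} = v_{1} + v_{8}  ⇒ sig = (3;(1,1))
  • {3,5,7,9}:  v_{3} + v_{5} + v_{7} + v_{9} = v_{6}  ⇒ sig = (4;(1))

Signatures (|P|; sorted positive RHS coefficients), sorted:
[(2;(1)), (2;(1)), (2;(1,1)), (2;(1,1,2)), (2;(1,1,2)), (2;(1,1,3)), (2;(1,2)), (2;(2)), (3;()), (3;(1)), (3;(1,1)), (4;(1))]


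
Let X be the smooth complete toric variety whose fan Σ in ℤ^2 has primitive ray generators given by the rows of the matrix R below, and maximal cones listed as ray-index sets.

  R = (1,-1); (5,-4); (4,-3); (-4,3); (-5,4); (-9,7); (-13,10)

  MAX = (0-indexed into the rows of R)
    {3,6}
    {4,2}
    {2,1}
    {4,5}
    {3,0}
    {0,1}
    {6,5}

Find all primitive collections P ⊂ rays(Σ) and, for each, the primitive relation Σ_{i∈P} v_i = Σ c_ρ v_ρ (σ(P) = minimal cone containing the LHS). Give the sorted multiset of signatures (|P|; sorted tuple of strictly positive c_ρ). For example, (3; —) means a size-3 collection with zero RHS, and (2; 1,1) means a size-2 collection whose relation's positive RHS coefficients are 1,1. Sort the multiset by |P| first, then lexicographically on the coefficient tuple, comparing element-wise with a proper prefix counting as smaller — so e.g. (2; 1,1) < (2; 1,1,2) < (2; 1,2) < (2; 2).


Δ(Σ) — 7 vertices, 14 min non-faces:

  P = {1,4}:  v_{1} + v_{4} = 0  ⟹  sig = (2; —)
  P = {2,3}:  v_{2} + v_{3} = 0  ⟹  sig = (2; —)
  P = {0,2}:  v_{0} + v_{2} = v_{1}  ⟹  sig = (2; 1)
  P = {0,4}:  v_{0} + v_{4} = v_{3}  ⟹  sig = (2; 1)
  P = {1,3}:  v_{1} + v_{3} = v_{0}  ⟹  sig = (2; 1)
  P = {1,5}:  v_{1} + v_{5} = v_{3}  ⟹  sig = (2; 1)
  P = {2,5}:  v_{2} + v_{5} = v_{4}  ⟹  sig = (2; 1)
  P = {2,6}:  v_{2} + v_{6} = v_{5}  ⟹  sig = (2; 1)
  P = {3,4}:  v_{3} + v_{4} = v_{5}  ⟹  sig = (2; 1)
  P = {3,5}:  v_{3} + v_{5} = v_{6}  ⟹  sig = (2; 1)
  P = {0,5}:  v_{0} + v_{5} = 2·v_{3}  ⟹  sig = (2; 2)
  P = {1,6}:  v_{1} + v_{6} = 2·v_{3}  ⟹  sig = (2; 2)
  P = {4,6}:  v_{4} + v_{6} = 2·v_{5}  ⟹  sig = (2; 2)
  P = {0,6}:  v_{0} + v_{6} = 3·v_{3}  ⟹  sig = (2; 3)

Sorted signature multiset PRS(X):
{ (2; —) ×2,  (2; 1) ×8,  (2; 2) ×3,  (2; 3) }


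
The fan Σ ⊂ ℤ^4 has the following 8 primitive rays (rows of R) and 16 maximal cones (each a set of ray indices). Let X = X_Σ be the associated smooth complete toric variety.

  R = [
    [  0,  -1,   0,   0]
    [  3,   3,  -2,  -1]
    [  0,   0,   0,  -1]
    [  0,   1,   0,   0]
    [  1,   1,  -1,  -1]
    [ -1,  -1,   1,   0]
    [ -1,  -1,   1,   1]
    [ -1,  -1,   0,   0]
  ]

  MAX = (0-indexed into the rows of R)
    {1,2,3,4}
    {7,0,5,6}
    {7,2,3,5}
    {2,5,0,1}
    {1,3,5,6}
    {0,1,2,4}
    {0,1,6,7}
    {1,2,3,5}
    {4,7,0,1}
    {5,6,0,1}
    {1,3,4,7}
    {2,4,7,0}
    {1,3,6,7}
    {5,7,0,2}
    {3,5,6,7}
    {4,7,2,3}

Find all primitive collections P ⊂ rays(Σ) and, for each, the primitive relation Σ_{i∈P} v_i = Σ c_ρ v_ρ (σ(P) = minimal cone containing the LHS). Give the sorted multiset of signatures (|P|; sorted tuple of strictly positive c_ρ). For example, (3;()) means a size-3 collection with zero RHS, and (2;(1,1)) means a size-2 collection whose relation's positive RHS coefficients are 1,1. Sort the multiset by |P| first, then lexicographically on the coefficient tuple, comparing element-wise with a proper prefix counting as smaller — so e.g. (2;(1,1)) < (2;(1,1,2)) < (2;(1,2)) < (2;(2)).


Σ has 6 primitive collections:

  • {0,3}:  v_{0} + v_{3} = 0  →  sig = (2;())
  • {4,6}:  v_{4} + v_{6} = 0  →  sig = (2;())
  • {2,6}:  v_{2} + v_{6} = v_{5}  →  sig = (2;(1))
  • {4,5}:  v_{4} + v_{5} = v_{2}  →  sig = (2;(1))
  • {1,5,7}:  v_{1} + v_{5} + v_{7} = v_{4}  →  sig = (3;(1))
  • {1,2,7}:  v_{1} + v_{2} + v_{7} = 2·v_{4}  →  sig = (3;(2))

Hence PRS(X_Σ) =
[(2;()), (2;()), (2;(1)), (2;(1)), (3;(1)), (3;(2))]


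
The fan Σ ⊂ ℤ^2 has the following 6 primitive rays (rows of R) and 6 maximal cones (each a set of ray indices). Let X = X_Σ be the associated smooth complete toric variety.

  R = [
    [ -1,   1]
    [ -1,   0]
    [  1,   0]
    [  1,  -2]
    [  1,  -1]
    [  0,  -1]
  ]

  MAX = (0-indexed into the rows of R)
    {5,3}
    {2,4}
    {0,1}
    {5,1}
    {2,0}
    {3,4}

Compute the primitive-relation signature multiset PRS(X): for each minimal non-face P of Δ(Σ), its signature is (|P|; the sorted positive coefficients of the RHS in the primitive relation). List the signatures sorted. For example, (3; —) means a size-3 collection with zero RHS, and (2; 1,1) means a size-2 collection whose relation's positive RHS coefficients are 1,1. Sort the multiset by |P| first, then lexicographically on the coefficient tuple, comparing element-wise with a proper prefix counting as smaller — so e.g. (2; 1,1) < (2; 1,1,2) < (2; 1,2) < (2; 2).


Minimal non-faces — 9 found among 6 rays, 6 max cones:

  P={0,4}:  v_{0} + v_{4} = 0 — sig = (2; —)
  P={1,2}:  v_{1} + v_{2} = 0 — sig = (2; —)
  P={0,3}:  v_{0} + v_{3} = v_{5} — sig = (2; 1)
  P={0,5}:  v_{0} + v_{5} = v_{1} — sig = (2; 1)
  P={1,4}:  v_{1} + v_{4} = v_{5} — sig = (2; 1)
  P={2,5}:  v_{2} + v_{5} = v_{4} — sig = (2; 1)
  P={4,5}:  v_{4} + v_{5} = v_{3} — sig = (2; 1)
  P={1,3}:  v_{1} + v_{3} = 2·v_{5} — sig = (2; 2)
  P={2,3}:  v_{2} + v_{3} = 2·v_{4} — sig = (2; 2)

Sorted signature multiset PRS(X):
    |P|=2: 9 collections, coeffs (), (), (1), (1), (1), (1), (1), (2), (2)


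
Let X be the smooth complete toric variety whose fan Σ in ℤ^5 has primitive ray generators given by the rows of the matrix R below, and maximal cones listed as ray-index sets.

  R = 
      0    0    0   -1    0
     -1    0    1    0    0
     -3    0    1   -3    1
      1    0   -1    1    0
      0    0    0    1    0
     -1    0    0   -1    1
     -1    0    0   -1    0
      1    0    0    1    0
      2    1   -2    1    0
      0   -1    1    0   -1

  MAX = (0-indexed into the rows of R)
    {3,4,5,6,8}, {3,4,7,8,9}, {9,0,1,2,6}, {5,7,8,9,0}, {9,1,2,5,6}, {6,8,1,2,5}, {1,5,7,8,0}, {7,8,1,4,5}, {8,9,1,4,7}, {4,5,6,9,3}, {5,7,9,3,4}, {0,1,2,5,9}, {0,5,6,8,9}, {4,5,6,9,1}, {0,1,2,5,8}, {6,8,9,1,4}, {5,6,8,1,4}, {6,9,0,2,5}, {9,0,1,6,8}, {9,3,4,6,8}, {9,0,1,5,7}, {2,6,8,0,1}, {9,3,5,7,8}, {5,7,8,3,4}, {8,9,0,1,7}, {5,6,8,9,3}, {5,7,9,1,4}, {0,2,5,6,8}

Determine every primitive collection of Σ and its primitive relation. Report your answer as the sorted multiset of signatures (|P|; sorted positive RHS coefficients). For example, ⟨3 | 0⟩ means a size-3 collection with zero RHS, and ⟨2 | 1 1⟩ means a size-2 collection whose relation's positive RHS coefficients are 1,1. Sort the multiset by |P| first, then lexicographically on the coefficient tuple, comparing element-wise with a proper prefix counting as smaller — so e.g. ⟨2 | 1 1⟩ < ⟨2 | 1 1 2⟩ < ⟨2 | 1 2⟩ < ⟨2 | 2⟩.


11 minimal non-faces of Δ(Σ) (on 10 rays):

  {0,4}:  v_{0} + v_{4} = 0  so sig = ⟨2 | 0⟩
  {6,7}:  v_{6} + v_{7} = 0  so sig = ⟨2 | 0⟩
  {1,3}:  v_{1} + v_{3} = v_{4}  so sig = ⟨2 | 1⟩
  {2,3}:  v_{2} + v_{3} = v_{5} + v_{6}  so sig = ⟨2 | 1 1⟩
  {0,3}:  v_{0} + v_{3} = v_{5} + v_{8} + v_{9}  so sig = ⟨2 | 1 1 1⟩
  {2,4}:  v_{2} + v_{4} = v_{1} + v_{5} + v_{6}  so sig = ⟨2 | 1 1 1⟩
  {2,7}:  v_{2} + v_{7} = v_{0} + v_{1} + v_{5}  so sig = ⟨2 | 1 1 1⟩
  {2,8,9}:  v_{2} + v_{8} + v_{9} = v_{0} + v_{6}  so sig = ⟨3 | 1 1⟩
  {1,5,8,9}:  v_{1} + v_{5} + v_{8} + v_{9} = 0  so sig = ⟨4 | 0⟩
  {0,1,5,6}:  v_{0} + v_{1} + v_{5} + v_{6} = v_{2}  so sig = ⟨4 | 1⟩
  {4,5,8,9}:  v_{4} + v_{5} + v_{8} + v_{9} = v_{3}  so sig = ⟨4 | 1⟩

Signatures (|P|; sorted positive RHS coefficients), sorted:
    ⟨2 | 0⟩
    ⟨2 | 0⟩
    ⟨2 | 1⟩
    ⟨2 | 1 1⟩
    ⟨2 | 1 1 1⟩
    ⟨2 | 1 1 1⟩
    ⟨2 | 1 1 1⟩
    ⟨3 | 1 1⟩
    ⟨4 | 0⟩
    ⟨4 | 1⟩
    ⟨4 | 1⟩
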